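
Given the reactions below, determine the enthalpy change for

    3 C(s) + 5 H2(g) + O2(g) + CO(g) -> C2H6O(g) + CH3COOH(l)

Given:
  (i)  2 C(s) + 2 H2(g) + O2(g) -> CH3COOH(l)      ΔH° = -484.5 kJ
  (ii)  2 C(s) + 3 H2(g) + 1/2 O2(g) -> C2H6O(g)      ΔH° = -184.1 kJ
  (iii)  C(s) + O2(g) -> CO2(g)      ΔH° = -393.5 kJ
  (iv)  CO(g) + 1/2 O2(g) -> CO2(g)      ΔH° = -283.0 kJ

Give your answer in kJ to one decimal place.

ΔH° = -558.1 kJ

(i) as written (CH3COOH(l) already on the product side): -484.5 kJ
(ii) as written (C2H6O(g) already on the product side): -184.1 kJ
(iii) reversed: +393.5 kJ
(iv) as written (CO(g) already on the reactant side): -283.0 kJ
ΔH° = (1)·(-484.5) + (1)·(-184.1) + (-1)·(-393.5) + (1)·(-283.0) = -558.1 kJ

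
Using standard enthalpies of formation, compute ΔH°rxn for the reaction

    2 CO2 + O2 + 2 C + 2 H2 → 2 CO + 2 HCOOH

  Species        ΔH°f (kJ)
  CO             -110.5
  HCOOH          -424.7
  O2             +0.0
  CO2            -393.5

Products: 2·(-110.5) + 2·(-424.7) = -1070.4
Reactants: 2·(-393.5) + 1·(+0.0) + 2·(+0.0) + 2·(+0.0) = -787.0
ΔH°rxn = (-1070.4) − (-787.0) = -283.4 kJ

ΔH°rxn = -283.4 kJ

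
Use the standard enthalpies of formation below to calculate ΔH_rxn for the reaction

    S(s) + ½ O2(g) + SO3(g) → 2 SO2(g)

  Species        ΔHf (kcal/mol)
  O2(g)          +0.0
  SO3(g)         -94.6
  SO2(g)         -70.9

ΔH_rxn = -47.2 kcal/mol

Products: 2·(-70.9) = -141.8
Reactants: 1·(+0.0) + 1/2·(+0.0) + 1·(-94.6) = -94.6
ΔH_rxn = (-141.8) − (-94.6) = -47.2 kcal/mol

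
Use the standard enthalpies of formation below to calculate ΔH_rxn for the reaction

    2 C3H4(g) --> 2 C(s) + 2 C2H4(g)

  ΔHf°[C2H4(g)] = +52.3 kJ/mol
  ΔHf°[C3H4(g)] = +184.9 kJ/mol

ΔH_rxn = -265.2 kJ/mol

Products: 2·(+0.0) + 2·(+52.3) = +104.6
Reactants: 2·(+184.9) = +369.8
ΔH_rxn = (+104.6) − (+369.8) = -265.2 kJ/mol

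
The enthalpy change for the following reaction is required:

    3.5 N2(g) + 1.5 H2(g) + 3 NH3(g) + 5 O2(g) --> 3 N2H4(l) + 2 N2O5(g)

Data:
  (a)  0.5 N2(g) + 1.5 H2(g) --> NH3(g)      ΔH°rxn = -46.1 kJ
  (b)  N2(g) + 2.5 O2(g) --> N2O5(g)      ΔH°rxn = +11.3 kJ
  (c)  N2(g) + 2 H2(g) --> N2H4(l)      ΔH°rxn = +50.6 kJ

(a) reversed and × 3 (NH3(g) must end up as a reactant; scale by 3 for the 3 NH3(g)): (-3)·(-46.1) = +138.3 kJ
(b) × 2 (×2 to match 2 N2O5(g) in the target): (2)·(+11.3) = +22.6 kJ
(c) × 3 (×3 to match 3 N2H4(l) in the target): (3)·(+50.6) = +151.8 kJ
ΔH°rxn = (+138.3) + (+22.6) + (+151.8) = 312.7 kJ

ΔH°rxn = 312.7 kJ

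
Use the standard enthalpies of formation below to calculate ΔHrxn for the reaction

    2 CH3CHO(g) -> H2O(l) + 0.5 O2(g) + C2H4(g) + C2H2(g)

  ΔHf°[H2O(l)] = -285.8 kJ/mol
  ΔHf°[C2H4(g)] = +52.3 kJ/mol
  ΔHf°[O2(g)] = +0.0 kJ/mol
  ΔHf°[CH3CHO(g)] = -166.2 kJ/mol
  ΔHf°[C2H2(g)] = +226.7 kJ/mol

ΔHrxn = 325.6 kJ/mol

Products: 1·(-285.8) + 1/2·(+0.0) + 1·(+52.3) + 1·(+226.7) = -6.8
Reactants: 2·(-166.2) = -332.4
ΔHrxn = (-6.8) − (-332.4) = 325.6 kJ/mol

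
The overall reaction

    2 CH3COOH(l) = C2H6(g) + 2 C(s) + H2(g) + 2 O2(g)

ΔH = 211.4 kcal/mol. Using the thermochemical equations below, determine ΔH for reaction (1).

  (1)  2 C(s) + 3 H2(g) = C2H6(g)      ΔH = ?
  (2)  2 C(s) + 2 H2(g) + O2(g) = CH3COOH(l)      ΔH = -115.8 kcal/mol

(1) as written: contributes x
(2) reversed and × 2: (-2)·(-115.8) = +231.6 kcal/mol
+211.4 = (+231.6) + x
x = (+211.4 − (+231.6)) / (1) = -20.2 kcal/mol

ΔH = -20.2 kcal/mol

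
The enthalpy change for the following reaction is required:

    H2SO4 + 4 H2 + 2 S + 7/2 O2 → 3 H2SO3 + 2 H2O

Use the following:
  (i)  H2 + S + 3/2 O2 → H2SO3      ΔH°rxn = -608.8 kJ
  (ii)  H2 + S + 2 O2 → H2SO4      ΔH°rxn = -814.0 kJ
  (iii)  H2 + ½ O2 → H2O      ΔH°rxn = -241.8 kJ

(i) × 3: (3)·(-608.8) = -1826.4 kJ
(ii) reversed: +814.0 kJ
(iii) × 2: (2)·(-241.8) = -483.6 kJ
Since enthalpy is a state function, ΔH°rxn = (3)·(-608.8) + (-1)·(-814.0) + (2)·(-241.8) = -1496.0 kJ

ΔH°rxn = -1496.0 kJ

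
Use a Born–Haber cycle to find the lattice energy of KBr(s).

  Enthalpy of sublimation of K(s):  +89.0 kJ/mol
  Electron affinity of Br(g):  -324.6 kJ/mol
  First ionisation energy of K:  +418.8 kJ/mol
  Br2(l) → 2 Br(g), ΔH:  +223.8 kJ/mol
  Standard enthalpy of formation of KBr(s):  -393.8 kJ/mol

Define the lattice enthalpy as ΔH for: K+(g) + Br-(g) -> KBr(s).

U = -688.9 kJ/mol

ΔHf° = 1·ΔHsub + 1·(ΣIE) + 1/2·D(Br2) + 1·EA + U
-393.8 = 1·(+89.0) + 1·(+418.8) + 1/2·(+223.8) + 1·(-324.6) + U
U = -393.8 − (+295.1) = -688.9 kJ/mol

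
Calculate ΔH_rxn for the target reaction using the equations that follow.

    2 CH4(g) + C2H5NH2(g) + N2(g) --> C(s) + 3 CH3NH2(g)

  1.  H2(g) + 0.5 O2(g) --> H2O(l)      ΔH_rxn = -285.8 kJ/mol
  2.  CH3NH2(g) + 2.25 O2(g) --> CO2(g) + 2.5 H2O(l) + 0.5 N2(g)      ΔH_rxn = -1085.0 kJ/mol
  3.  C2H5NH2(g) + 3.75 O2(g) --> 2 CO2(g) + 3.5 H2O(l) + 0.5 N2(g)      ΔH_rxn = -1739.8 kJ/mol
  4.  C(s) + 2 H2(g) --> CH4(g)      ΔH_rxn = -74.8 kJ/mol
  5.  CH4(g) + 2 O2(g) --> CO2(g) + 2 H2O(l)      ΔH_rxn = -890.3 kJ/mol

eq. 1 × 2: (2)·(-285.8) = -571.6 kJ/mol
eq. 2 reversed and × 3 (reverse to put CH3NH2(g) on the product side; scale by 3 for the 3 CH3NH2(g)): (-3)·(-1085.0) = +3255.0 kJ/mol
eq. 3 as written (C2H5NH2(g) already on the reactant side): -1739.8 kJ/mol
eq. 4 reversed (reverse to put C(s) on the product side): +74.8 kJ/mol
eq. 5 as written: -890.3 kJ/mol
ΔH_rxn = (2)·(-285.8) + (-3)·(-1085.0) + (1)·(-1739.8) + (-1)·(-74.8) + (1)·(-890.3) = 128.1 kJ/mol

ΔH_rxn = 128.1 kJ/mol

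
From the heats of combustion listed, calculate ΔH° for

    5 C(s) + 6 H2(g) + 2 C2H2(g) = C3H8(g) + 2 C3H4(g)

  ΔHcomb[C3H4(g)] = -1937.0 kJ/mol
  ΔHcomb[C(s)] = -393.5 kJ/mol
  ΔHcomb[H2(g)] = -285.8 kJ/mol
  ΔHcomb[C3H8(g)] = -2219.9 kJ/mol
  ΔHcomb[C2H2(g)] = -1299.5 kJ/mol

ΔH° = -187.4 kJ/mol

Using ΔH = Σ nΔHc°(reactants) − Σ nΔHc°(products):
= [5·(-393.5) + 6·(-285.8) + 2·(-1299.5)] − [1·(-2219.9) + 2·(-1937.0)]
= -187.4 kJ/mol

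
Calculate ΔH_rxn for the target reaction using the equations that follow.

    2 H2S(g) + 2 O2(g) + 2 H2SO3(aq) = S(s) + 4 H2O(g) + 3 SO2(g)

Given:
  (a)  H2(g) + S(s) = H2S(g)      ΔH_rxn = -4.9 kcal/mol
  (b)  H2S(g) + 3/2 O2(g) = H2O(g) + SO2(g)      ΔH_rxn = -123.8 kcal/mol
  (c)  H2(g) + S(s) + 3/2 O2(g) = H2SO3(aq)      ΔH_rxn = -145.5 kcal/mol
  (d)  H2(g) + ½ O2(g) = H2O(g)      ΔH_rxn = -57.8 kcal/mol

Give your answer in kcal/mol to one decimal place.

(a) as written: -4.9 kcal/mol
(b) × 3 (scale by 3 for the 3 SO2(g)): (3)·(-123.8) = -371.4 kcal/mol
(c) reversed and × 2 (reverse to put H2SO3(aq) on the reactant side; ×2 to match 2 H2SO3(aq) in the target): (-2)·(-145.5) = +291.0 kcal/mol
(d) as written: -57.8 kcal/mol
ΔH_rxn = (-4.9) + (-371.4) + (+291.0) + (-57.8) = -143.1 kcal/mol

ΔH_rxn = -143.1 kcal/mol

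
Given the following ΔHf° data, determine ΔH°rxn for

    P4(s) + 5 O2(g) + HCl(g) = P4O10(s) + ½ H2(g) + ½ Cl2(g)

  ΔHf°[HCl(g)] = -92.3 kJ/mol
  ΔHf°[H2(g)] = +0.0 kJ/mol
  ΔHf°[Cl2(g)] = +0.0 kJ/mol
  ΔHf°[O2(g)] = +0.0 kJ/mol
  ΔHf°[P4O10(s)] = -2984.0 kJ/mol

ΔH°rxn = -2891.7 kJ/mol

ΔH°rxn = Σ nΔHf°(products) − Σ nΔHf°(reactants).
Products: 1·(-2984.0) + 1/2·(+0.0) + 1/2·(+0.0) = -2984.0
Reactants: 1·(+0.0) + 5·(+0.0) + 1·(-92.3) = -92.3
ΔH°rxn = (-2984.0) − (-92.3) = -2891.7 kJ/mol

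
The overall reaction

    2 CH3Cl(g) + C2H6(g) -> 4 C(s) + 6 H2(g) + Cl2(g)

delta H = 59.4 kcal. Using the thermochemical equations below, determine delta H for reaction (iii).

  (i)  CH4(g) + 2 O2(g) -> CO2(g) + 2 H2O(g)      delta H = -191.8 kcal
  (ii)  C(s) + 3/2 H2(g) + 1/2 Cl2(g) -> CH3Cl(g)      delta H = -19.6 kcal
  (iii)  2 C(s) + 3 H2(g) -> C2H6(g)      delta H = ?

delta H = -20.2 kcal

(i): not needed (CO2(g) appears nowhere else).
(ii) reversed and × 2 (CH3Cl(g) must end up as a reactant; scale by 2 for the 2 CH3Cl(g)): (-2)·(-19.6) = +39.2 kcal
(iii) reversed (reverse to put C2H6(g) on the reactant side): contributes −x
+59.4 = (+39.2) − x
x = (+59.4 − (+39.2)) / (-1) = -20.2 kcal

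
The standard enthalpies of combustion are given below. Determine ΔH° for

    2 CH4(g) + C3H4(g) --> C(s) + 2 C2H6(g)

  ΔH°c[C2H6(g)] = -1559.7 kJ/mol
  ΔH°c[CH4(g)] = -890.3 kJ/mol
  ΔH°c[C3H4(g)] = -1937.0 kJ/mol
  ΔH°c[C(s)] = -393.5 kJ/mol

With combustion enthalpies, reactants minus products:
= [2·(-890.3) + 1·(-1937.0)] − [1·(-393.5) + 2·(-1559.7)]
= -204.7 kJ/mol

ΔH° = -204.7 kJ/mol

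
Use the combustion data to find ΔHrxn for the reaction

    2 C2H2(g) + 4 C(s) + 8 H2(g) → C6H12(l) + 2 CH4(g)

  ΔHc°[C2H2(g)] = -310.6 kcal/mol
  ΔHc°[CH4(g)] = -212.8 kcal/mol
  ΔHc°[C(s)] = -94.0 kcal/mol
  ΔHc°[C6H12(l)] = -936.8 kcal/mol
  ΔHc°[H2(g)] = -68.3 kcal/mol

Using ΔH = Σ nΔHc°(reactants) − Σ nΔHc°(products):
= [2·(-310.6) + 4·(-94.0) + 8·(-68.3)] − [1·(-936.8) + 2·(-212.8)]
= -181.2 kcal/mol

ΔHrxn = -181.2 kcal/mol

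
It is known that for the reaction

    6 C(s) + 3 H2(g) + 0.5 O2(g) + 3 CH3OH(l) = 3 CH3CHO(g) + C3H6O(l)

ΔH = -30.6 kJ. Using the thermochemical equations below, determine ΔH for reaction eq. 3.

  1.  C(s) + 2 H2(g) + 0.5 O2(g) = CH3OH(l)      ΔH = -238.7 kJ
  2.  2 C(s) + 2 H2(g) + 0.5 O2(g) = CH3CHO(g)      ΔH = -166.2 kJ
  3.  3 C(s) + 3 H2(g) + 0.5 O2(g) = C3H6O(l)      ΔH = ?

eq. 1 reversed and × 3 (CH3OH(l) must end up as a reactant; scale by 3 for the 3 CH3OH(l)): (-3)·(-238.7) = +716.1 kJ
eq. 2 × 3 (×3 to match 3 CH3CHO(g) in the target): (3)·(-166.2) = -498.6 kJ
eq. 3 as written (C3H6O(l) already on the product side): contributes x
-30.6 = (+716.1) + (-498.6) + x
x = (-30.6 − (+217.5)) / (1) = -248.1 kJ

ΔH = -248.1 kJ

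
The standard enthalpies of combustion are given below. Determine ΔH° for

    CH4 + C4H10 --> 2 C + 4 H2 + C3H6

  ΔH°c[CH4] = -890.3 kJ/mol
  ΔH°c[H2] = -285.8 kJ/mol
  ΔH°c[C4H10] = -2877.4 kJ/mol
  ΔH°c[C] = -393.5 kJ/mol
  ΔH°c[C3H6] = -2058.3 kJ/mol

Using ΔH = Σ nΔHc°(reactants) − Σ nΔHc°(products):
= [1·(-890.3) + 1·(-2877.4)] − [2·(-393.5) + 4·(-285.8) + 1·(-2058.3)]
= 220.8 kJ/mol

ΔH° = 220.8 kJ/mol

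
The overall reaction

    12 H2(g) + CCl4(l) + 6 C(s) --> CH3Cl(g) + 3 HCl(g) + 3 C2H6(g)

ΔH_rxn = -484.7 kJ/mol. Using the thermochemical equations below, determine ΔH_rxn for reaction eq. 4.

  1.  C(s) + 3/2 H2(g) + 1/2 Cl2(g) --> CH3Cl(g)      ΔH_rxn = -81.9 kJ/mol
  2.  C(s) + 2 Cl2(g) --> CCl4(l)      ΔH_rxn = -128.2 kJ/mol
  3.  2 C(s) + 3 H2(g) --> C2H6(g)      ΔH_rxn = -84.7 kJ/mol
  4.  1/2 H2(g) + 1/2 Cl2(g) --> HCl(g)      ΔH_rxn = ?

ΔH_rxn = -92.3 kJ/mol

eq. 1 as written (CH3Cl(g) already on the product side): -81.9 kJ/mol
eq. 2 reversed (reverse to put CCl4(l) on the reactant side): +128.2 kJ/mol
eq. 3 × 3 (scale by 3 for the 3 C2H6(g)): (3)·(-84.7) = -254.1 kJ/mol
eq. 4 × 3 (scale by 3 for the 3 HCl(g)): contributes 3·x
-484.7 = (-81.9) + (+128.2) + (-254.1) + 3·x
x = (-484.7 − (-207.8)) / (3) = -92.3 kJ/mol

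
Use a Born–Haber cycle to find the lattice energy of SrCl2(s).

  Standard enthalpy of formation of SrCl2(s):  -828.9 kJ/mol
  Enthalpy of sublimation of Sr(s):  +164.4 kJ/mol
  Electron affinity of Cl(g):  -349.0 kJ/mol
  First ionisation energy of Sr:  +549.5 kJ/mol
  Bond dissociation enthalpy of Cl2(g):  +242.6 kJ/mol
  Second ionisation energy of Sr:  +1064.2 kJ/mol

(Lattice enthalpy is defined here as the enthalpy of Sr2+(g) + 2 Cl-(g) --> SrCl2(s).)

ΔHf° = 1·ΔHsub + 1·(ΣIE) + 1·D(Cl2) + 2·EA + U
-828.9 = 1·(+164.4) + 1·(+1613.7) + 1·(+242.6) + 2·(-349.0) + U
U = -828.9 − (+1322.7) = -2151.6 kJ/mol

U = -2151.6 kJ/mol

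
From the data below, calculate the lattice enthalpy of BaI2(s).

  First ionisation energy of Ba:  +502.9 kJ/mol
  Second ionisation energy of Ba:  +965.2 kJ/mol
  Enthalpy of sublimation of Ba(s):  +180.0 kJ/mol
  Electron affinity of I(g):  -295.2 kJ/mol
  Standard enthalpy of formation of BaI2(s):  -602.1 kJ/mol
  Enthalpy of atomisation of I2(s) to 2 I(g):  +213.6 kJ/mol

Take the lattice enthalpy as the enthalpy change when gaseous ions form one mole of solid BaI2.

U = -1873.4 kJ/mol

ΔHf° = 1·ΔHsub + 1·(ΣIE) + 1·D(I2) + 2·EA + U
-602.1 = 1·(+180.0) + 1·(+1468.1) + 1·(+213.6) + 2·(-295.2) + U
U = -602.1 − (+1271.3) = -1873.4 kJ/mol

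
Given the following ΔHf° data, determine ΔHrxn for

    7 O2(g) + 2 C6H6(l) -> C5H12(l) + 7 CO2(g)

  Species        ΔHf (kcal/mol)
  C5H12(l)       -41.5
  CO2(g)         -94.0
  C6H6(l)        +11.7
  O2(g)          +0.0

ΔH°rxn = Σ nΔHf°(products) − Σ nΔHf°(reactants).
Products: 1·(-41.5) + 7·(-94.0) = -699.5
Reactants: 7·(+0.0) + 2·(+11.7) = +23.4
ΔHrxn = (-699.5) − (+23.4) = -722.9 kcal/mol

ΔHrxn = -722.9 kcal/mol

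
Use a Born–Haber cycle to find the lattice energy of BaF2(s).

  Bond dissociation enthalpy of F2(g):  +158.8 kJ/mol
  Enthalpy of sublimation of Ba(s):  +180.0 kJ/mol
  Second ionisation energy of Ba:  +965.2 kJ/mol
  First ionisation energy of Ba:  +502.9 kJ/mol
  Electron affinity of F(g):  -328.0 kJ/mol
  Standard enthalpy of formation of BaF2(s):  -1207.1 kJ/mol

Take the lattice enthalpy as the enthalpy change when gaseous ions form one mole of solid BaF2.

ΔHf° = 1·ΔHsub + 1·(ΣIE) + 1·D(F2) + 2·EA + U
-1207.1 = 1·(+180.0) + 1·(+1468.1) + 1·(+158.8) + 2·(-328.0) + U
U = -1207.1 − (+1150.9) = -2358.0 kJ/mol

U = -2358.0 kJ/mol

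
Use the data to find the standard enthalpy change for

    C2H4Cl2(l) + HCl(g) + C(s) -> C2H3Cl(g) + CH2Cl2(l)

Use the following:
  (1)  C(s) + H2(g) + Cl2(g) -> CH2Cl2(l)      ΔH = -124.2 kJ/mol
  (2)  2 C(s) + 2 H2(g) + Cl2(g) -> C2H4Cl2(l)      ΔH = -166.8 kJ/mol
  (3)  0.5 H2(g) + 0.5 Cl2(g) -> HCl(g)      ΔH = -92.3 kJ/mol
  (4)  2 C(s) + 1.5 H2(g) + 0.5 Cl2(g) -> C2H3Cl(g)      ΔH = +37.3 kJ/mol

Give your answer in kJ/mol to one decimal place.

ΔH = 172.2 kJ/mol

(1) as written: -124.2 kJ/mol
(2) reversed: +166.8 kJ/mol
(3) reversed: +92.3 kJ/mol
(4) as written: +37.3 kJ/mol
Since enthalpy is a state function, ΔH = (1)·(-124.2) + (-1)·(-166.8) + (-1)·(-92.3) + (1)·(+37.3) = 172.2 kJ/mol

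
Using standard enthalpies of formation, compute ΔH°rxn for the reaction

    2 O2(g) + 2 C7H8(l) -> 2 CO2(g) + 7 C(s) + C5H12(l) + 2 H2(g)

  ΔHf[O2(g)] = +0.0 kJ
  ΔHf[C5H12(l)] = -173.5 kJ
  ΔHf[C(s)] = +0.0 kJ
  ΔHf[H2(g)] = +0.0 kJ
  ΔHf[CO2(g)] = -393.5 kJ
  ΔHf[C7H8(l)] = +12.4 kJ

ΔH°rxn = -985.3 kJ

Products: 2·(-393.5) + 7·(+0.0) + 1·(-173.5) + 2·(+0.0) = -960.5
Reactants: 2·(+0.0) + 2·(+12.4) = +24.8
ΔH°rxn = (-960.5) − (+24.8) = -985.3 kJ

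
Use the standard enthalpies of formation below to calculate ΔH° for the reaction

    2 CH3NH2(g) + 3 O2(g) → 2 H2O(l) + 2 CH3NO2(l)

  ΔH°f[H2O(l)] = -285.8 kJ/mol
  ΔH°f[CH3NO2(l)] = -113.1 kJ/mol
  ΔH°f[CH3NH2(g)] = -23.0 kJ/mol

ΔH°rxn = Σ nΔHf°(products) − Σ nΔHf°(reactants).
Products: 2·(-285.8) + 2·(-113.1) = -797.8
Reactants: 2·(-23.0) + 3·(+0.0) = -46.0
ΔH° = (-797.8) − (-46.0) = -751.8 kJ/mol

ΔH° = -751.8 kJ/mol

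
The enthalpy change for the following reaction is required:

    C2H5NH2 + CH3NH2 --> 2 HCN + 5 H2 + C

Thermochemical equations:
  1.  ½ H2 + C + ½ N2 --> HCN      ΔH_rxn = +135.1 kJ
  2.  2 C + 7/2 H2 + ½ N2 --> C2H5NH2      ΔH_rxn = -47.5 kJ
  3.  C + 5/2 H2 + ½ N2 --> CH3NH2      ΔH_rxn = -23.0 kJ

ΔH_rxn = 340.7 kJ

eq. 1 × 2: (2)·(+135.1) = +270.2 kJ
eq. 2 reversed: +47.5 kJ
eq. 3 reversed: +23.0 kJ
Since enthalpy is a state function, ΔH_rxn = (2)·(+135.1) + (-1)·(-47.5) + (-1)·(-23.0) = 340.7 kJ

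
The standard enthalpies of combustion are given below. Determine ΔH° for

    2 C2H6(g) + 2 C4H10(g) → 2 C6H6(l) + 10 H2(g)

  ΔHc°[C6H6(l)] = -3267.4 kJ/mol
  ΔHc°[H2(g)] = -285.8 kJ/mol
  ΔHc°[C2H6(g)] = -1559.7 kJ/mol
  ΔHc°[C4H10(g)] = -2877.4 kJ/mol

With combustion enthalpies, reactants minus products:
= [2·(-1559.7) + 2·(-2877.4)] − [2·(-3267.4) + 10·(-285.8)]
= 518.6 kJ/mol

ΔH° = 518.6 kJ/mol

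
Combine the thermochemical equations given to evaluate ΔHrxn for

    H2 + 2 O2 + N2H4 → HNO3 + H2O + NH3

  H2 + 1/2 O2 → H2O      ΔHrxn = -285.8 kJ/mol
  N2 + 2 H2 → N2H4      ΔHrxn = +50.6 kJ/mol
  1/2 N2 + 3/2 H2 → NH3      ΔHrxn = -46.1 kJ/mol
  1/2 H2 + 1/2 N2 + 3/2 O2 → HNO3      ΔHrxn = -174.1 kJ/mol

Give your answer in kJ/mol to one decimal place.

equation 1 as written (H2O already on the product side): -285.8 kJ/mol
equation 2 reversed (reverse to put N2H4 on the reactant side): -50.6 kJ/mol
equation 3 as written (NH3 already on the product side): -46.1 kJ/mol
equation 4 as written (HNO3 already on the product side): -174.1 kJ/mol
ΔHrxn = (1)·(-285.8) + (-1)·(+50.6) + (1)·(-46.1) + (1)·(-174.1) = -556.6 kJ/mol

ΔHrxn = -556.6 kJ/mol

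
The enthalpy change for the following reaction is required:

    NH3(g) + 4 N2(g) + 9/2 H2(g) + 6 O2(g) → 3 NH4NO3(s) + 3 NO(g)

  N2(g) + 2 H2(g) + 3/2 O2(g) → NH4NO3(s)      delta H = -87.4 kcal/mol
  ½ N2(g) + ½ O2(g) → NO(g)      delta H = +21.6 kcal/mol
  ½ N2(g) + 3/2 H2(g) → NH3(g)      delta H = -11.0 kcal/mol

equation 1 × 3 (×3 to match 3 NH4NO3(s) in the target): (3)·(-87.4) = -262.2 kcal/mol
equation 2 × 3 (×3 to match 3 NO(g) in the target): (3)·(+21.6) = +64.8 kcal/mol
equation 3 reversed (NH3(g) must end up as a reactant): +11.0 kcal/mol
delta H = (-262.2) + (+64.8) + (+11.0) = -186.4 kcal/mol

delta H = -186.4 kcal/mol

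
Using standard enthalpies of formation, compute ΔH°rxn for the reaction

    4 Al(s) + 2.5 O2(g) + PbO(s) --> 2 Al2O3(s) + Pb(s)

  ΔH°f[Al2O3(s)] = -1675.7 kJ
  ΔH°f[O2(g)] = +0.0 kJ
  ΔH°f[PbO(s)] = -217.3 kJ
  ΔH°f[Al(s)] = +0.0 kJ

ΔH°rxn = Σ nΔHf°(products) − Σ nΔHf°(reactants).
Products: 2·(-1675.7) + 1·(+0.0) = -3351.4
Reactants: 4·(+0.0) + 5/2·(+0.0) + 1·(-217.3) = -217.3
ΔH°rxn = (-3351.4) − (-217.3) = -3134.1 kJ

ΔH°rxn = -3134.1 kJ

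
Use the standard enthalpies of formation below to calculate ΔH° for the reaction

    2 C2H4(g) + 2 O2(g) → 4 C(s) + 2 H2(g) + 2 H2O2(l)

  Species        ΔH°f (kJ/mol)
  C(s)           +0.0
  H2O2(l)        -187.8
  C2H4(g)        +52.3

Products: 4·(+0.0) + 2·(+0.0) + 2·(-187.8) = -375.6
Reactants: 2·(+52.3) + 2·(+0.0) = +104.6
ΔH° = (-375.6) − (+104.6) = -480.2 kJ/mol

ΔH° = -480.2 kJ/mol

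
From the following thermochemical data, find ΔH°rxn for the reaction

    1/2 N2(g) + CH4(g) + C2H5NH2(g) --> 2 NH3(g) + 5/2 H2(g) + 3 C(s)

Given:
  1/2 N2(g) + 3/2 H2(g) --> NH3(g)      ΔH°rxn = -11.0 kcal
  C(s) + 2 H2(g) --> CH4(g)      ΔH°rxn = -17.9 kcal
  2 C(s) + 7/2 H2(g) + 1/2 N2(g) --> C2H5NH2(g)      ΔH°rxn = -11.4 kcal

ΔH°rxn = 7.3 kcal

equation 1 × 2: (2)·(-11.0) = -22.0 kcal
equation 2 reversed: +17.9 kcal
equation 3 reversed: +11.4 kcal
By Hess's law, ΔH°rxn = (-22.0) + (+17.9) + (+11.4) = 7.3 kcal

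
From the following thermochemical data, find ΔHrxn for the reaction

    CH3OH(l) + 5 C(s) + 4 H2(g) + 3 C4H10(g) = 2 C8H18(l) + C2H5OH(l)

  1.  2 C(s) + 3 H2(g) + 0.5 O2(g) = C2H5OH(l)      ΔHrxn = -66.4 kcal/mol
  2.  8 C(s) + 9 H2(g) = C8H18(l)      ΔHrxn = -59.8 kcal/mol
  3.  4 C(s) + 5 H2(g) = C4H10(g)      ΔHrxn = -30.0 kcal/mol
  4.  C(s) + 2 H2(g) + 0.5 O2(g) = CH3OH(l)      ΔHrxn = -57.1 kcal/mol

eq. 1 as written: -66.4 kcal/mol
eq. 2 × 2: (2)·(-59.8) = -119.6 kcal/mol
eq. 3 reversed and × 3: (-3)·(-30.0) = +90.0 kcal/mol
eq. 4 reversed: +57.1 kcal/mol
ΔHrxn = (-66.4) + (-119.6) + (+90.0) + (+57.1) = -38.9 kcal/mol

ΔHrxn = -38.9 kcal/mol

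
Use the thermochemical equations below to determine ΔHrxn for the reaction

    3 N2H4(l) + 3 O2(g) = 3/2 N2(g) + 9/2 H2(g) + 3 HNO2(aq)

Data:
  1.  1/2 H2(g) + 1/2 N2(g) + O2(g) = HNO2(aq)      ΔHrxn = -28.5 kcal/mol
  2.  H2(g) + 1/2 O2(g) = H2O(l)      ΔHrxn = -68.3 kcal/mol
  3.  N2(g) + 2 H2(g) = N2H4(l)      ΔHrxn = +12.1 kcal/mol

eq. 1 × 3: (3)·(-28.5) = -85.5 kcal/mol
eq. 2: not needed.
eq. 3 reversed and × 3: (-3)·(+12.1) = -36.3 kcal/mol
ΔHrxn = (3)·(-28.5) + (-3)·(+12.1) = -121.8 kcal/mol

ΔHrxn = -121.8 kcal/mol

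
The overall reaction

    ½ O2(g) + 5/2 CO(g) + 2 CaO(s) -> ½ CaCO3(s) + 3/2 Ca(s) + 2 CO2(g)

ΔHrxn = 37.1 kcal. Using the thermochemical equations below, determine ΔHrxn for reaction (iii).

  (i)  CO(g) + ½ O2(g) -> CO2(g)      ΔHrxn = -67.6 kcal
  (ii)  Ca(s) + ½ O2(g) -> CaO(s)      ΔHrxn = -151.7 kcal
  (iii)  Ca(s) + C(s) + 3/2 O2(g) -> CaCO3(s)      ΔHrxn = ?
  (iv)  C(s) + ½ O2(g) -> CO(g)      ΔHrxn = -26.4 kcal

ΔHrxn = -288.6 kcal

(i) × 2: (2)·(-67.6) = -135.2 kcal
(ii) reversed and × 2: (-2)·(-151.7) = +303.4 kcal
(iii) × 1/2: contributes 1/2·x
(iv) reversed and × 1/2: (-1/2)·(-26.4) = +13.2 kcal
+37.1 = (-135.2) + (+303.4) + (+13.2) + 1/2·x
x = (+37.1 − (+181.4)) / (1/2) = -288.6 kcal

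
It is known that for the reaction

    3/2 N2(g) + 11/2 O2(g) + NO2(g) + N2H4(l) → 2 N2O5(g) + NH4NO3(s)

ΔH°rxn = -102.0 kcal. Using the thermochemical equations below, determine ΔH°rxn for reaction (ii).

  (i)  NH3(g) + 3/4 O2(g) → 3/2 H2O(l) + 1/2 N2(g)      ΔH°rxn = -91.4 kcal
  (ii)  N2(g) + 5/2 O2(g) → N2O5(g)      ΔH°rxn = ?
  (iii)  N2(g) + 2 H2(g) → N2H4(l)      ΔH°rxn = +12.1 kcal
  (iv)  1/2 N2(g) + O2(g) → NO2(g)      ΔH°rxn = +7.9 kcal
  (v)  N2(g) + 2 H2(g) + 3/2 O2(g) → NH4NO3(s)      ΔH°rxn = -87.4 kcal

ΔH°rxn = 2.7 kcal

(i): not needed (NH3(g) appears nowhere else).
(ii) × 2 (scale by 2 for the 2 N2O5(g)): contributes 2·x
(iii) reversed (N2H4(l) must end up as a reactant): -12.1 kcal
(iv) reversed (reverse to put NO2(g) on the reactant side): -7.9 kcal
(v) as written (NH4NO3(s) already on the product side): -87.4 kcal
-102.0 = (-12.1) + (-7.9) + (-87.4) + 2·x
x = (-102.0 − (-107.4)) / (2) = 2.7 kcal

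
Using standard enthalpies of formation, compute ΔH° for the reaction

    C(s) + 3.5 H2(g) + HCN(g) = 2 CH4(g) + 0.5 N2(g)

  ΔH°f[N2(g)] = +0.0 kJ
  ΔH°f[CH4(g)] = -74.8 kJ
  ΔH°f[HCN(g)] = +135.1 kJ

ΔH° = -284.7 kJ

Products: 2·(-74.8) + 1/2·(+0.0) = -149.6
Reactants: 1·(+0.0) + 7/2·(+0.0) + 1·(+135.1) = +135.1
ΔH° = (-149.6) − (+135.1) = -284.7 kJ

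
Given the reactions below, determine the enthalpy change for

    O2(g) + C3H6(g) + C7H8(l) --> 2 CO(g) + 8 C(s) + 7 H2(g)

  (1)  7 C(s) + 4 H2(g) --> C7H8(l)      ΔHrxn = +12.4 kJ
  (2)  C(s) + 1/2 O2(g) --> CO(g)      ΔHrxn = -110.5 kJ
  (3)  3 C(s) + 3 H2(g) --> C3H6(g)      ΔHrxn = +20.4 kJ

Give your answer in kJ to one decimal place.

ΔHrxn = -253.8 kJ

(1) reversed (C7H8(l) must end up as a reactant): -12.4 kJ
(2) × 2 (×2 to match 2 CO(g) in the target): (2)·(-110.5) = -221.0 kJ
(3) reversed (reverse to put C3H6(g) on the reactant side): -20.4 kJ
By Hess's law, ΔHrxn = (-1)·(+12.4) + (2)·(-110.5) + (-1)·(+20.4) = -253.8 kJ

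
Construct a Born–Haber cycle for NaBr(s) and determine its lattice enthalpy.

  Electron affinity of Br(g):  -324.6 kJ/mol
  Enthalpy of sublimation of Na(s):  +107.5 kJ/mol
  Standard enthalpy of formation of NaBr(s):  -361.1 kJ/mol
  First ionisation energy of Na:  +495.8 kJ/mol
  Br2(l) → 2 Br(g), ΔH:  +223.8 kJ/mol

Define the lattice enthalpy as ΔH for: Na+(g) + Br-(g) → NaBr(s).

ΔHf° = 1·ΔHsub + 1·(ΣIE) + 1/2·D(Br2) + 1·EA + U
-361.1 = 1·(+107.5) + 1·(+495.8) + 1/2·(+223.8) + 1·(-324.6) + U
U = -361.1 − (+390.6) = -751.7 kJ/mol

U = -751.7 kJ/mol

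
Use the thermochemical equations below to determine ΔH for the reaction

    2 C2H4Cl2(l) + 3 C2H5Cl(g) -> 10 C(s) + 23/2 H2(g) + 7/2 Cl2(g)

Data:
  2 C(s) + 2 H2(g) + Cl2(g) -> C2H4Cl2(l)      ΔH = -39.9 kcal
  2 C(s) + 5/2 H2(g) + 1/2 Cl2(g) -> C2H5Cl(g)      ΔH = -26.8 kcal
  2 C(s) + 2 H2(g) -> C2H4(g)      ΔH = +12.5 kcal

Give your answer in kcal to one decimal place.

equation 1 reversed and × 2: (-2)·(-39.9) = +79.8 kcal
equation 2 reversed and × 3: (-3)·(-26.8) = +80.4 kcal
equation 3: not needed.
ΔH = (+79.8) + (+80.4) = 160.2 kcal

ΔH = 160.2 kcal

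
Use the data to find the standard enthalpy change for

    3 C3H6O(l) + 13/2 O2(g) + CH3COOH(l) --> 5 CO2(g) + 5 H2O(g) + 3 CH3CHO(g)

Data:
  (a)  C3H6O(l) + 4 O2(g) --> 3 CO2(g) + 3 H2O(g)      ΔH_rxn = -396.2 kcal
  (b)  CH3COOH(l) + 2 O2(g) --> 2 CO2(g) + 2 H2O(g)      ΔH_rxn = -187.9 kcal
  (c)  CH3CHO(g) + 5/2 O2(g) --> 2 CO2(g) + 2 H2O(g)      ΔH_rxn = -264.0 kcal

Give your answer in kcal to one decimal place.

(a) × 3 (scale by 3 for the 3 C3H6O(l)): (3)·(-396.2) = -1188.6 kcal
(b) as written (CH3COOH(l) already on the reactant side): -187.9 kcal
(c) reversed and × 3 (CH3CHO(g) must end up as a product; ×3 to match 3 CH3CHO(g) in the target): (-3)·(-264.0) = +792.0 kcal
By Hess's law, ΔH_rxn = (3)·(-396.2) + (1)·(-187.9) + (-3)·(-264.0) = -584.5 kcal

ΔH_rxn = -584.5 kcal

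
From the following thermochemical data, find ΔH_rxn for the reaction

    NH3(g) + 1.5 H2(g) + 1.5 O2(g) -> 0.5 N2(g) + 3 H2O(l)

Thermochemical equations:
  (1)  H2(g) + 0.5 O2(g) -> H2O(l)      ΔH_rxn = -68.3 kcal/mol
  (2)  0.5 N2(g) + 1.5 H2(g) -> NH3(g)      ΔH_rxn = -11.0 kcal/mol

ΔH_rxn = -193.9 kcal/mol

(1) × 3 (×3 to match 3 H2O(l) in the target): (3)·(-68.3) = -204.9 kcal/mol
(2) reversed (NH3(g) must end up as a reactant): +11.0 kcal/mol
By Hess's law, ΔH_rxn = (3)·(-68.3) + (-1)·(-11.0) = -193.9 kcal/mol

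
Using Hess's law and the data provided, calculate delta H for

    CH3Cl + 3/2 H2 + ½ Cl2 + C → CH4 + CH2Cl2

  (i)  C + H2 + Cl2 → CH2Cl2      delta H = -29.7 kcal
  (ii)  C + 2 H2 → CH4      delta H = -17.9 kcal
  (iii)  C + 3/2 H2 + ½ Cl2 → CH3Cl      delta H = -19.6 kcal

(i) as written (CH2Cl2 already on the product side): -29.7 kcal
(ii) as written (CH4 already on the product side): -17.9 kcal
(iii) reversed (reverse to put CH3Cl on the reactant side): +19.6 kcal
Summing the manipulated equations, delta H = (-29.7) + (-17.9) + (+19.6) = -28.0 kcal

delta H = -28.0 kcal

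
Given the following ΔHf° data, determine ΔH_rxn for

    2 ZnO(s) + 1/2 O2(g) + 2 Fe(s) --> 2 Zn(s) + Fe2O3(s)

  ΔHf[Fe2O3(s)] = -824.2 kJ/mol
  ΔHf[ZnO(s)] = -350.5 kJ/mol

Products: 2·(+0.0) + 1·(-824.2) = -824.2
Reactants: 2·(-350.5) + 1/2·(+0.0) + 2·(+0.0) = -701.0
ΔH_rxn = (-824.2) − (-701.0) = -123.2 kJ/mol

ΔH_rxn = -123.2 kJ/mol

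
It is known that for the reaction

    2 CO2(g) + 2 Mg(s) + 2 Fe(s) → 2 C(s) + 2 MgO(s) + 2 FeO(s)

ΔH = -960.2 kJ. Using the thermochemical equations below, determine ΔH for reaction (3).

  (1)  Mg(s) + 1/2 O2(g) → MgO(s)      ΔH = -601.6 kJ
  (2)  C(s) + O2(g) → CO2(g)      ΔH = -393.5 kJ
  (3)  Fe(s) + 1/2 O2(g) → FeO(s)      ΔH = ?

(1) × 2: (2)·(-601.6) = -1203.2 kJ
(2) reversed and × 2: (-2)·(-393.5) = +787.0 kJ
(3) × 2: contributes 2·x
-960.2 = (-1203.2) + (+787.0) + 2·x
x = (-960.2 − (-416.2)) / (2) = -272.0 kJ

ΔH = -272.0 kJ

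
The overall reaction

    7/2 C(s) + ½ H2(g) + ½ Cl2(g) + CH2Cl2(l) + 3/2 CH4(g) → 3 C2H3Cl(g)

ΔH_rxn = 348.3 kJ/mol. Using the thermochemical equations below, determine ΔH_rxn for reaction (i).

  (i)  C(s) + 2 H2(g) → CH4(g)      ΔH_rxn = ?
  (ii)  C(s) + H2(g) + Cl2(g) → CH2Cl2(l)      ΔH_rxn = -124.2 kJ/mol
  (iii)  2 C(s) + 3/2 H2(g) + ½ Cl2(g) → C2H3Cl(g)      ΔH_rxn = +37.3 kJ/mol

ΔH_rxn = -74.8 kJ/mol

(i) reversed and × 3/2 (reverse to put CH4(g) on the reactant side; ×3/2 to match 3/2 CH4(g) in the target): contributes −3/2·x
(ii) reversed (reverse to put CH2Cl2(l) on the reactant side): +124.2 kJ/mol
(iii) × 3 (×3 to match 3 C2H3Cl(g) in the target): (3)·(+37.3) = +111.9 kJ/mol
+348.3 = (+124.2) + (+111.9) − 3/2·x
x = (+348.3 − (+236.1)) / (-3/2) = -74.8 kJ/mol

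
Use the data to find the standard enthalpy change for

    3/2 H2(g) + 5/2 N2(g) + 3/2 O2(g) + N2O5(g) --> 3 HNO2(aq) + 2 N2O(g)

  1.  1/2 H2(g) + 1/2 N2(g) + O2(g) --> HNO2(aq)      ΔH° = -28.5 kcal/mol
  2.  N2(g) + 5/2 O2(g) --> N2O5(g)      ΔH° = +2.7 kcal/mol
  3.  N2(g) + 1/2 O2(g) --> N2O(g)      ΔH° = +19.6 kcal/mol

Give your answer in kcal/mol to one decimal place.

eq. 1 × 3 (×3 to match 3 HNO2(aq) in the target): (3)·(-28.5) = -85.5 kcal/mol
eq. 2 reversed (reverse to put N2O5(g) on the reactant side): -2.7 kcal/mol
eq. 3 × 2 (×2 to match 2 N2O(g) in the target): (2)·(+19.6) = +39.2 kcal/mol
Combining the equations, ΔH° = (-85.5) + (-2.7) + (+39.2) = -49.0 kcal/mol

ΔH° = -49.0 kcal/mol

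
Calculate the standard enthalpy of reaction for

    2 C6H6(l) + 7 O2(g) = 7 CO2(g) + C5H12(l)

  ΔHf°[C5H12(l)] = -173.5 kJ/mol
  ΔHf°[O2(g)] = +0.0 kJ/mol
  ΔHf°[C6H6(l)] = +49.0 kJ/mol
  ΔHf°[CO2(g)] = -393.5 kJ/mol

ΔHrxn = -3026.0 kJ/mol

ΔH°rxn = Σ nΔHf°(products) − Σ nΔHf°(reactants).
Products: 7·(-393.5) + 1·(-173.5) = -2928.0
Reactants: 2·(+49.0) + 7·(+0.0) = +98.0
ΔHrxn = (-2928.0) − (+98.0) = -3026.0 kJ/mol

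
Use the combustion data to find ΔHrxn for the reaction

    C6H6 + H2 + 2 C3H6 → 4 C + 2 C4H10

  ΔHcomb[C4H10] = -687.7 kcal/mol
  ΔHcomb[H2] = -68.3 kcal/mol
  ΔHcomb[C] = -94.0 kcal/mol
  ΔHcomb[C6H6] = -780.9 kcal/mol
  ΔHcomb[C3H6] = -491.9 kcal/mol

ΔHrxn = -81.6 kcal/mol

Using ΔH = Σ nΔHc°(reactants) − Σ nΔHc°(products):
= [1·(-780.9) + 1·(-68.3) + 2·(-491.9)] − [4·(-94.0) + 2·(-687.7)]
= -81.6 kcal/mol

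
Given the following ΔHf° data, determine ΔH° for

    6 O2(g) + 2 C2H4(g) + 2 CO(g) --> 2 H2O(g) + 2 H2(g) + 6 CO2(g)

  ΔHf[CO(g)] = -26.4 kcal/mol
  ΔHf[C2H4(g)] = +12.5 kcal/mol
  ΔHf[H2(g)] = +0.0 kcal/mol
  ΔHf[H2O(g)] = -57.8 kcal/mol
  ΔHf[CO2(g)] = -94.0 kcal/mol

ΔH° = -651.8 kcal/mol

Products: 2·(-57.8) + 2·(+0.0) + 6·(-94.0) = -679.6
Reactants: 6·(+0.0) + 2·(+12.5) + 2·(-26.4) = -27.8
ΔH° = (-679.6) − (-27.8) = -651.8 kcal/mol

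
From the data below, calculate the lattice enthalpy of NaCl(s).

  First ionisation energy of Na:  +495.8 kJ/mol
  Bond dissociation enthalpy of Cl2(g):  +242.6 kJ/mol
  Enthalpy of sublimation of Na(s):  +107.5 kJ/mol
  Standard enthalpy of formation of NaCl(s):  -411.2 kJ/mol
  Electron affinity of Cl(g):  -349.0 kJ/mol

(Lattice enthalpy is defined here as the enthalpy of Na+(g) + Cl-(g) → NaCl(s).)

U = -786.8 kJ/mol

ΔHf° = 1·ΔHsub + 1·(ΣIE) + 1/2·D(Cl2) + 1·EA + U
-411.2 = 1·(+107.5) + 1·(+495.8) + 1/2·(+242.6) + 1·(-349.0) + U
U = -411.2 − (+375.6) = -786.8 kJ/mol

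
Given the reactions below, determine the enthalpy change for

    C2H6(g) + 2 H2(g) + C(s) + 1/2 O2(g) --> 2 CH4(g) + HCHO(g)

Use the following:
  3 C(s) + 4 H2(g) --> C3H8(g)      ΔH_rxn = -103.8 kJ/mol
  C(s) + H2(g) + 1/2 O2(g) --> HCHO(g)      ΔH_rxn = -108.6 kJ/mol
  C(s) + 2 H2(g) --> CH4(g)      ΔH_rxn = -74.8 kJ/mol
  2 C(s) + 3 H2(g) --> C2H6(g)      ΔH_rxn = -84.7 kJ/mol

equation 1: not needed.
equation 2 as written: -108.6 kJ/mol
equation 3 × 2: (2)·(-74.8) = -149.6 kJ/mol
equation 4 reversed: +84.7 kJ/mol
ΔH_rxn = (-108.6) + (-149.6) + (+84.7) = -173.5 kJ/mol

ΔH_rxn = -173.5 kJ/mol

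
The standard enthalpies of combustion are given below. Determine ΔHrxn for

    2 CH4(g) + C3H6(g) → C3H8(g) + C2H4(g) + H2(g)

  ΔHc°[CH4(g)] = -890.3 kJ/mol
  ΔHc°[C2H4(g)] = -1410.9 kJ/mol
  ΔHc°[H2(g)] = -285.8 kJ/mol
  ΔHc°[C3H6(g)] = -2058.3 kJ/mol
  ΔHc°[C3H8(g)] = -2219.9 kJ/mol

ΔHrxn = 77.7 kJ/mol

Using ΔH = Σ nΔHc°(reactants) − Σ nΔHc°(products):
= [2·(-890.3) + 1·(-2058.3)] − [1·(-2219.9) + 1·(-1410.9) + 1·(-285.8)]
= 77.7 kJ/mol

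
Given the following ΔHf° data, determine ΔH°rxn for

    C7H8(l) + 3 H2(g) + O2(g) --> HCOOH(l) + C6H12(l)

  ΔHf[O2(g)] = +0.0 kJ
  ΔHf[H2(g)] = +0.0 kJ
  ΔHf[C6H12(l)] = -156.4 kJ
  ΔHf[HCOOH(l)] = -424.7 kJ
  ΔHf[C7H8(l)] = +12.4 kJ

Products: 1·(-424.7) + 1·(-156.4) = -581.1
Reactants: 1·(+12.4) + 3·(+0.0) + 1·(+0.0) = +12.4
ΔH°rxn = (-581.1) − (+12.4) = -593.5 kJ

ΔH°rxn = -593.5 kJ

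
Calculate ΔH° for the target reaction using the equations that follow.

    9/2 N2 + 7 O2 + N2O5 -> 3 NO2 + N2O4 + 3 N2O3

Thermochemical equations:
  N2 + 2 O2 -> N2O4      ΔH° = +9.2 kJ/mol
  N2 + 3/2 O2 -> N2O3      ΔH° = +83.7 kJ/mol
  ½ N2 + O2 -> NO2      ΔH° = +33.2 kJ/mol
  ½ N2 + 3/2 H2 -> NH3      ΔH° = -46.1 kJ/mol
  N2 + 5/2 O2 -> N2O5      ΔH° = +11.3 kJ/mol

ΔH° = 348.6 kJ/mol

equation 1 as written: +9.2 kJ/mol
equation 2 × 3: (3)·(+83.7) = +251.1 kJ/mol
equation 3 × 3: (3)·(+33.2) = +99.6 kJ/mol
equation 4: not needed.
equation 5 reversed: -11.3 kJ/mol
Summing the manipulated equations, ΔH° = (1)·(+9.2) + (3)·(+83.7) + (3)·(+33.2) + (-1)·(+11.3) = 348.6 kJ/mol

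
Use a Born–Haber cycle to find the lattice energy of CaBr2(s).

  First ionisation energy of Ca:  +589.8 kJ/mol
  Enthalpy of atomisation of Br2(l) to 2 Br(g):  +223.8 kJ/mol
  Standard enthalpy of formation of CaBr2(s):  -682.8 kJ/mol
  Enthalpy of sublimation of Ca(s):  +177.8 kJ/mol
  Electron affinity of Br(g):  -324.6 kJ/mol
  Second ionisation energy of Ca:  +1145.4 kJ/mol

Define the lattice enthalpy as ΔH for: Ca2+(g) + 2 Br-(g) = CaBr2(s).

ΔHf° = 1·ΔHsub + 1·(ΣIE) + 1·D(Br2) + 2·EA + U
-682.8 = 1·(+177.8) + 1·(+1735.2) + 1·(+223.8) + 2·(-324.6) + U
U = -682.8 − (+1487.6) = -2170.4 kJ/mol

U = -2170.4 kJ/mol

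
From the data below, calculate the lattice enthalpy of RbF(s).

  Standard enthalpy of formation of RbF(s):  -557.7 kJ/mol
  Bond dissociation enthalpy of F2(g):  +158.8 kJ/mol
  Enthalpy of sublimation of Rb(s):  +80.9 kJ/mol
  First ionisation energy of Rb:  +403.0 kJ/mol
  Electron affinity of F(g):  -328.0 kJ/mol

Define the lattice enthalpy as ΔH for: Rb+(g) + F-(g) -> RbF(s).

U = -793.0 kJ/mol

ΔHf° = 1·ΔHsub + 1·(ΣIE) + 1/2·D(F2) + 1·EA + U
-557.7 = 1·(+80.9) + 1·(+403.0) + 1/2·(+158.8) + 1·(-328.0) + U
U = -557.7 − (+235.3) = -793.0 kJ/mol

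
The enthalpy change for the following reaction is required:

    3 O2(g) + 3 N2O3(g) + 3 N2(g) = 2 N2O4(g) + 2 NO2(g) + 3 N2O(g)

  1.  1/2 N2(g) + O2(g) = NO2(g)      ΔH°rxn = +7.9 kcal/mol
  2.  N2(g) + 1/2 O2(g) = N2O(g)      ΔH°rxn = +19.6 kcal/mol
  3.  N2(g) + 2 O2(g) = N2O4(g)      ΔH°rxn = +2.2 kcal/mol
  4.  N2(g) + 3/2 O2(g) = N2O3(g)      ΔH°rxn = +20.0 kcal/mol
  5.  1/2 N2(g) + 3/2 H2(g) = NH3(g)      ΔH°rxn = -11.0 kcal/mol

eq. 1 × 2 (scale by 2 for the 2 NO2(g)): (2)·(+7.9) = +15.8 kcal/mol
eq. 2 × 3 (×3 to match 3 N2O(g) in the target): (3)·(+19.6) = +58.8 kcal/mol
eq. 3 × 2 (scale by 2 for the 2 N2O4(g)): (2)·(+2.2) = +4.4 kcal/mol
eq. 4 reversed and × 3 (reverse to put N2O3(g) on the reactant side; ×3 to match 3 N2O3(g) in the target): (-3)·(+20.0) = -60.0 kcal/mol
eq. 5: not needed (NH3(g) appears nowhere else).
Since enthalpy is a state function, ΔH°rxn = (2)·(+7.9) + (3)·(+19.6) + (2)·(+2.2) + (-3)·(+20.0) = 19.0 kcal/mol

ΔH°rxn = 19.0 kcal/mol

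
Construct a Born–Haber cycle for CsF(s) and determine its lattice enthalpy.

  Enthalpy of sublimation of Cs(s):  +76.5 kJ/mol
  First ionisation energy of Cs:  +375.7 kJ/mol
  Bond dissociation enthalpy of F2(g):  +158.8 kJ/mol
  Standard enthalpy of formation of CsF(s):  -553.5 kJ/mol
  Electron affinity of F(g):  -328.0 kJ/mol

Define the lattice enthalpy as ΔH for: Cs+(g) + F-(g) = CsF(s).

ΔHf° = 1·ΔHsub + 1·(ΣIE) + 1/2·D(F2) + 1·EA + U
-553.5 = 1·(+76.5) + 1·(+375.7) + 1/2·(+158.8) + 1·(-328.0) + U
U = -553.5 − (+203.6) = -757.1 kJ/mol

U = -757.1 kJ/mol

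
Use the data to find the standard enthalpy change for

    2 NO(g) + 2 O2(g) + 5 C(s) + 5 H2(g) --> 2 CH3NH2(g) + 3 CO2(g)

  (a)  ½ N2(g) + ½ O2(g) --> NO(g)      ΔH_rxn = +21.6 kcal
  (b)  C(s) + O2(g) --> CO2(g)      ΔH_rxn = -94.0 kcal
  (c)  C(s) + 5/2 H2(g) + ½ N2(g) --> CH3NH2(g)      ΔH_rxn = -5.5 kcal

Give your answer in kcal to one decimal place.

ΔH_rxn = -336.2 kcal

(a) reversed and × 2: (-2)·(+21.6) = -43.2 kcal
(b) × 3: (3)·(-94.0) = -282.0 kcal
(c) × 2: (2)·(-5.5) = -11.0 kcal
By Hess's law, ΔH_rxn = (-2)·(+21.6) + (3)·(-94.0) + (2)·(-5.5) = -336.2 kcal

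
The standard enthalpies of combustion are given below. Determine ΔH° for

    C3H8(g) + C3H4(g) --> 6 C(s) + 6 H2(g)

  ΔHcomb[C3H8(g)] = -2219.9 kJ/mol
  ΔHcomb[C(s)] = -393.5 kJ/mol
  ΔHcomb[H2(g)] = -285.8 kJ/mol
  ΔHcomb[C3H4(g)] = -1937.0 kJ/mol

ΔH° = -81.1 kJ/mol

With combustion enthalpies, reactants minus products:
= [1·(-2219.9) + 1·(-1937.0)] − [6·(-393.5) + 6·(-285.8)]
= -81.1 kJ/mol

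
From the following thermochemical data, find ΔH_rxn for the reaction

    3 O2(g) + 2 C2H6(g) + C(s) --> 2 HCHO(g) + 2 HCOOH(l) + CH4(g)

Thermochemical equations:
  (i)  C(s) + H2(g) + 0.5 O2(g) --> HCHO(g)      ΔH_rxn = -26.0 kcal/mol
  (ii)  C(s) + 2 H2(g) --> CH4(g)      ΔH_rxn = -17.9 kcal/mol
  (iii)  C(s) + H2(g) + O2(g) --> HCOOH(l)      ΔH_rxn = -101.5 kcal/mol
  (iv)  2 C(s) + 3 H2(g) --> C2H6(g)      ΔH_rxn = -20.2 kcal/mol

ΔH_rxn = -232.5 kcal/mol

(i) × 2: (2)·(-26.0) = -52.0 kcal/mol
(ii) as written: -17.9 kcal/mol
(iii) × 2: (2)·(-101.5) = -203.0 kcal/mol
(iv) reversed and × 2: (-2)·(-20.2) = +40.4 kcal/mol
ΔH_rxn = (-52.0) + (-17.9) + (-203.0) + (+40.4) = -232.5 kcal/mol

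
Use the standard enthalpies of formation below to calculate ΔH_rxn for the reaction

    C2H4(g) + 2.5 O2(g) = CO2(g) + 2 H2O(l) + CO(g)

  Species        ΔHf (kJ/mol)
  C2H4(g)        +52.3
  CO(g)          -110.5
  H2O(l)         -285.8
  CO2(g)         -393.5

ΔH_rxn = -1127.9 kJ/mol

Products: 1·(-393.5) + 2·(-285.8) + 1·(-110.5) = -1075.6
Reactants: 1·(+52.3) + 5/2·(+0.0) = +52.3
ΔH_rxn = (-1075.6) − (+52.3) = -1127.9 kJ/mol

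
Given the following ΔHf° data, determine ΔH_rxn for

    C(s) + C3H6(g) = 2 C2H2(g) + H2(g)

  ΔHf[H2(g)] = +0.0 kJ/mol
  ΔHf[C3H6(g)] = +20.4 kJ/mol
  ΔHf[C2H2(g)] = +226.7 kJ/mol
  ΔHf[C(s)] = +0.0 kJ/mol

ΔH°rxn = Σ nΔHf°(products) − Σ nΔHf°(reactants).
Products: 2·(+226.7) + 1·(+0.0) = +453.4
Reactants: 1·(+0.0) + 1·(+20.4) = +20.4
ΔH_rxn = (+453.4) − (+20.4) = 433.0 kJ/mol

ΔH_rxn = 433.0 kJ/mol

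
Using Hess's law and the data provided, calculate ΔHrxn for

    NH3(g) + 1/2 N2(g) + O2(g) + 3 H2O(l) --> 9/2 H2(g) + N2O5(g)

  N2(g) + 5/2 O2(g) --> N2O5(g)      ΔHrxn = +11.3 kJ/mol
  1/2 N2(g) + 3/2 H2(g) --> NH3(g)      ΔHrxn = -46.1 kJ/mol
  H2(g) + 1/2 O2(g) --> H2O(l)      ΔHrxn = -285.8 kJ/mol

equation 1 as written: +11.3 kJ/mol
equation 2 reversed: +46.1 kJ/mol
equation 3 reversed and × 3: (-3)·(-285.8) = +857.4 kJ/mol
ΔHrxn = (+11.3) + (+46.1) + (+857.4) = 914.8 kJ/mol

ΔHrxn = 914.8 kJ/mol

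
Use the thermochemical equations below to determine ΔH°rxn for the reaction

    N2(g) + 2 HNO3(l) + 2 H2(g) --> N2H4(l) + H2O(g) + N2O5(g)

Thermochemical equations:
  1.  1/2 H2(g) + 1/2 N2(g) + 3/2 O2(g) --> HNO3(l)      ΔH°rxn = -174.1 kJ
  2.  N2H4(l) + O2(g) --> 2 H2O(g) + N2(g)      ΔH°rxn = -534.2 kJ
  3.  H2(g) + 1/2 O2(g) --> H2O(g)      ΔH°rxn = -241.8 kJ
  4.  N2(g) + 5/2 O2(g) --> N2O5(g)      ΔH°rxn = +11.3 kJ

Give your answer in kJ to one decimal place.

ΔH°rxn = 168.3 kJ

eq. 1 reversed and × 2 (reverse to put HNO3(l) on the reactant side; scale by 2 for the 2 HNO3(l)): (-2)·(-174.1) = +348.2 kJ
eq. 2 reversed (N2H4(l) must end up as a product): +534.2 kJ
eq. 3 × 3: (3)·(-241.8) = -725.4 kJ
eq. 4 as written (N2O5(g) already on the product side): +11.3 kJ
Combining the equations, ΔH°rxn = (-2)·(-174.1) + (-1)·(-534.2) + (3)·(-241.8) + (1)·(+11.3) = 168.3 kJ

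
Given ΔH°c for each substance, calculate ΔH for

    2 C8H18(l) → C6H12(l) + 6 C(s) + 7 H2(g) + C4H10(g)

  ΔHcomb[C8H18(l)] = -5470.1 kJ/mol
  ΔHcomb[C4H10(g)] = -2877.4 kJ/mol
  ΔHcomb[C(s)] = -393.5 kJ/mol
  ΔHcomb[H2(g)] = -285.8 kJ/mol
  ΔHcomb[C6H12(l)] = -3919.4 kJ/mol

Using ΔH = Σ nΔHc°(reactants) − Σ nΔHc°(products):
= [2·(-5470.1)] − [1·(-3919.4) + 6·(-393.5) + 7·(-285.8) + 1·(-2877.4)]
= 218.2 kJ/mol

ΔH = 218.2 kJ/mol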